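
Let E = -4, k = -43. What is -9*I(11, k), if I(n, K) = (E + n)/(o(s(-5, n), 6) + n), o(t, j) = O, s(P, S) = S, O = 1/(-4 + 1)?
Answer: -189/32 ≈ -5.9063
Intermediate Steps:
O = -⅓ (O = 1/(-3) = -⅓ ≈ -0.33333)
o(t, j) = -⅓
I(n, K) = (-4 + n)/(-⅓ + n)
-9*I(11, k) = -27*(-4 + 11)/(-1 + 3*11) = -27*7/(-1 + 33) = -27*7/32 = -9*21/32 = -189/32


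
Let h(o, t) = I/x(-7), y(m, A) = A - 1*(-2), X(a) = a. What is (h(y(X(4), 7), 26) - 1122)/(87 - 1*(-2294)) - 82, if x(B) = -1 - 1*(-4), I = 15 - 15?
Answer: -196364/2381 ≈ -82.471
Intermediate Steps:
I = 0
x(B) = 3 (x(B) = -1 + 4 = 3)
y(m, A) = 2 + A (y(m, A) = A + 2 = 2 + A)
h(o, t) = 0 (h(o, t) = 0/3 = 0*(1/3) = 0)
(h(y(X(4), 7), 26) - 1122)/(87 - 1*(-2294)) - 82 = (0 - 1122)/(87 - 1*(-2294)) - 82 = -1122/(87 + 2294) - 82 = -1122/2381 - 82 = -196364/2381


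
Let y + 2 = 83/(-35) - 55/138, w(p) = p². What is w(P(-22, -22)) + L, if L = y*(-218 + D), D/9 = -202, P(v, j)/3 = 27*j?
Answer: 7692344162/2415 ≈ 3.1852e+6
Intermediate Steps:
P(v, j) = 81*j (P(v, j) = 3*(27*j) = 81*j)
D = -1818 (D = 9*(-202) = -1818)
y = -23039/4830 (y = -2 + (83/(-35) - 55/138) = -2 + (83*(-1/35) - 55*1/138) = -2 + (-83/35 - 55/138) = -2 - 13379/4830 = -23039/4830 ≈ -4.7700)
L = 23453702/2415 (L = -23039*(-218 - 1818)/4830 = -23039/4830*(-2036) = 23453702/2415 ≈ 9711.7)
w(P(-22, -22)) + L = (81*(-22))² + 23453702/2415 = (-1782)² + 23453702/2415 = 3175524 + 23453702/2415 = 7692344162/2415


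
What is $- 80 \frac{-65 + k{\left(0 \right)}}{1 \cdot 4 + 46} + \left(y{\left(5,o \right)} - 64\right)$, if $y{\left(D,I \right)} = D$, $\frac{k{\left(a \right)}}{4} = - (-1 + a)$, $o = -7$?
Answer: $\frac{193}{5} \approx 38.6$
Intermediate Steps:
$k{\left(a \right)} = 4 - 4 a$ ($k{\left(a \right)} = 4 \left(- (-1 + a)\right) = 4 \left(1 - a\right) = 4 - 4 a$)
$- 80 \frac{-65 + k{\left(0 \right)}}{1 \cdot 4 + 46} + \left(y{\left(5,o \right)} - 64\right) = - 80 \frac{-65 + \left(4 - 0\right)}{1 \cdot 4 + 46} + \left(5 - 64\right) = - 80 \frac{-65 + \left(4 + 0\right)}{4 + 46} - 59 = - 80 \frac{-65 + 4}{50} - 59 = - 80 \left(\left(-61\right) \frac{1}{50}\right) - 59 = \left(-80\right) \left(- \frac{61}{50}\right) - 59 = \frac{488}{5} - 59 = \frac{193}{5}$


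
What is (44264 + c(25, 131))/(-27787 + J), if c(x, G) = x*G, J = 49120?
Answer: 47539/21333 ≈ 2.2284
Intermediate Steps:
c(x, G) = G*x
(44264 + c(25, 131))/(-27787 + J) = (44264 + 131*25)/(-27787 + 49120) = (44264 + 3275)/21333 = 47539*(1/21333) = 47539/21333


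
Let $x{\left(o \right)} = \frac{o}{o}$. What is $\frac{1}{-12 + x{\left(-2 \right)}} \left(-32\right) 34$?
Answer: $\frac{1088}{11} \approx 98.909$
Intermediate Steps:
$x{\left(o \right)} = 1$
$\frac{1}{-12 + x{\left(-2 \right)}} \left(-32\right) 34 = \frac{1}{-12 + 1} \left(-32\right) 34 = \frac{1}{-11} \left(-32\right) 34 = \left(- \frac{1}{11}\right) \left(-32\right) 34 = \frac{32}{11} \cdot 34 = \frac{1088}{11}$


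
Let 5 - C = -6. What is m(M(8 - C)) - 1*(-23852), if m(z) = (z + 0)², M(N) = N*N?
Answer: 23933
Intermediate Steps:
C = 11 (C = 5 - 1*(-6) = 5 + 6 = 11)
M(N) = N²
m(z) = z²
m(M(8 - C)) - 1*(-23852) = ((8 - 1*11)²)² - 1*(-23852) = ((8 - 11)²)² + 23852 = ((-3)²)² + 23852 = 9² + 23852 = 81 + 23852 = 23933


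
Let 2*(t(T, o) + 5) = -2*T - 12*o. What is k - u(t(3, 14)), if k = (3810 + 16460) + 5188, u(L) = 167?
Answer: 25291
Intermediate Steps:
t(T, o) = -5 - T - 6*o (t(T, o) = -5 + (-2*T - 12*o)/2 = -5 + (-12*o - 2*T)/2 = -5 + (-T - 6*o) = -5 - T - 6*o)
k = 25458 (k = 20270 + 5188 = 25458)
k - u(t(3, 14)) = 25458 - 1*167 = 25458 - 167 = 25291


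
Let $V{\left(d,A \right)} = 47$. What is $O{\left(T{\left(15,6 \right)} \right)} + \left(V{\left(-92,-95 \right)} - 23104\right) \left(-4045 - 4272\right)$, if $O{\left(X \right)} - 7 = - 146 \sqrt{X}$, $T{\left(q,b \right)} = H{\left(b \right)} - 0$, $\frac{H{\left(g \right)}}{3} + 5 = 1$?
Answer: $191765076 - 292 i \sqrt{3} \approx 1.9176 \cdot 10^{8} - 505.76 i$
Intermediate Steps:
$H{\left(g \right)} = -12$ ($H{\left(g \right)} = -15 + 3 \cdot 1 = -15 + 3 = -12$)
$T{\left(q,b \right)} = -12$ ($T{\left(q,b \right)} = -12 - 0 = -12 + 0 = -12$)
$O{\left(X \right)} = 7 - 146 \sqrt{X}$
$O{\left(T{\left(15,6 \right)} \right)} + \left(V{\left(-92,-95 \right)} - 23104\right) \left(-4045 - 4272\right) = \left(7 - 146 \sqrt{-12}\right) + \left(47 - 23104\right) \left(-4045 - 4272\right) = \left(7 - 146 \cdot 2 i \sqrt{3}\right) - -191765069 = \left(7 - 292 i \sqrt{3}\right) + 191765069 = 191765076 - 292 i \sqrt{3}$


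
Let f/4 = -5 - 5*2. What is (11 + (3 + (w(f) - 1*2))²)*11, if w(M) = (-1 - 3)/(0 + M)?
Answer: 30041/225 ≈ 133.52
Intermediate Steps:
f = -60 (f = 4*(-5 - 5*2) = 4*(-5 - 10) = 4*(-15) = -60)
w(M) = -4/M
(11 + (3 + (w(f) - 1*2))²)*11 = (11 + (3 + (-4/(-60) - 1*2))²)*11 = (11 + (3 + (-4*(-1/60) - 2))²)*11 = (11 + (3 + (1/15 - 2))²)*11 = (11 + (3 - 29/15)²)*11 = (11 + (16/15)²)*11 = (11 + 256/225)*11 = (2731/225)*11 = 30041/225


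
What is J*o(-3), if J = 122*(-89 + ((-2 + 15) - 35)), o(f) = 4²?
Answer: -216672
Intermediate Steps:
o(f) = 16
J = -13542 (J = 122*(-89 + (13 - 35)) = 122*(-89 - 22) = 122*(-111) = -13542)
J*o(-3) = -13542*16 = -216672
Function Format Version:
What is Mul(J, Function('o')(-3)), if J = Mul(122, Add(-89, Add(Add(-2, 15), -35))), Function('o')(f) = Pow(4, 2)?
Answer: -216672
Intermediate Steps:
Function('o')(f) = 16
J = -13542 (J = Mul(122, Add(-89, Add(13, -35))) = Mul(122, Add(-89, -22)) = Mul(122, -111) = -13542)
Mul(J, Function('o')(-3)) = Mul(-13542, 16) = -216672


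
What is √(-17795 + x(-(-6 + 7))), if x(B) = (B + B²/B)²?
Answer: I*√17791 ≈ 133.38*I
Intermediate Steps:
x(B) = 4*B² (x(B) = (B + B)² = (2*B)² = 4*B²)
√(-17795 + x(-(-6 + 7))) = √(-17795 + 4*(-(-6 + 7))²) = √(-17795 + 4*(-1*1)²) = √(-17795 + 4*(-1)²) = √(-17795 + 4*1) = √(-17795 + 4) = √(-17791) = I*√17791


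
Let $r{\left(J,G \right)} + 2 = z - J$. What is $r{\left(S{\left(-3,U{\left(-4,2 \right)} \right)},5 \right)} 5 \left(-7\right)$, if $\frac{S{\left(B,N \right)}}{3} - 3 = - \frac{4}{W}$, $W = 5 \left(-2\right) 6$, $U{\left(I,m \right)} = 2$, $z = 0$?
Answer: $392$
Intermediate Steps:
$W = -60$ ($W = \left(-10\right) 6 = -60$)
$S{\left(B,N \right)} = \frac{46}{5}$ ($S{\left(B,N \right)} = 9 + 3 \left(- \frac{4}{-60}\right) = 9 + 3 \left(\left(-4\right) \left(- \frac{1}{60}\right)\right) = 9 + 3 \cdot \frac{1}{15} = 9 + \frac{1}{5} = \frac{46}{5}$)
$r{\left(J,G \right)} = -2 - J$ ($r{\left(J,G \right)} = -2 + \left(0 - J\right) = -2 - J$)
$r{\left(S{\left(-3,U{\left(-4,2 \right)} \right)},5 \right)} 5 \left(-7\right) = \left(-2 - \frac{46}{5}\right) 5 \left(-7\right) = \left(- \frac{56}{5}\right) 5 \left(-7\right) = \left(-56\right) \left(-7\right) = 392$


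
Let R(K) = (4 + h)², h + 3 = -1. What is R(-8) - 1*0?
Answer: 0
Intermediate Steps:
h = -4 (h = -3 - 1 = -4)
R(K) = 0 (R(K) = (4 - 4)² = 0² = 0)
R(-8) - 1*0 = 0 - 1*0 = 0 + 0 = 0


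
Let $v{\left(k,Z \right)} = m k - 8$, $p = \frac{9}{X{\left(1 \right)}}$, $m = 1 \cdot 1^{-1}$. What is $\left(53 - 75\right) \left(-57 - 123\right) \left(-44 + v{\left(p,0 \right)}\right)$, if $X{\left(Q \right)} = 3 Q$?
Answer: $-194040$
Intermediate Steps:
$m = 1$ ($m = 1 \cdot 1 = 1$)
$p = 3$ ($p = \frac{9}{3 \cdot 1} = \frac{9}{3} = 9 \cdot \frac{1}{3} = 3$)
$v{\left(k,Z \right)} = -8 + k$ ($v{\left(k,Z \right)} = 1 k - 8 = k - 8 = -8 + k$)
$\left(53 - 75\right) \left(-57 - 123\right) \left(-44 + v{\left(p,0 \right)}\right) = \left(53 - 75\right) \left(-57 - 123\right) \left(-44 + \left(-8 + 3\right)\right) = - 22 \left(- 180 \left(-44 - 5\right)\right) = - 22 \left(\left(-180\right) \left(-49\right)\right) = \left(-22\right) 8820 = -194040$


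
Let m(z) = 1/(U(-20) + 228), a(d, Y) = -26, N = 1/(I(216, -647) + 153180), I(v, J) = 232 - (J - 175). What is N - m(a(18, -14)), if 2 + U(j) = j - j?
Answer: -38502/8714221 ≈ -0.0044183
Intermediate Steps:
I(v, J) = 407 - J (I(v, J) = 232 - (-175 + J) = 232 + (175 - J) = 407 - J)
N = 1/154234 (N = 1/((407 - 1*(-647)) + 153180) = 1/((407 + 647) + 153180) = 1/(1054 + 153180) = 1/154234 ≈ 6.4837e-6)
U(j) = -2 (U(j) = -2 + (j - j) = -2 + 0 = -2)
m(z) = 1/226 (m(z) = 1/(-2 + 228) = 1/226)
N - m(a(18, -14)) = 1/154234 - 1*1/226 = 1/154234 - 1/226 = -38502/8714221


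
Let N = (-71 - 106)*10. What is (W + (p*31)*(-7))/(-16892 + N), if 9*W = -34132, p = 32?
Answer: 6902/11997 ≈ 0.57531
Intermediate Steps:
W = -34132/9 (W = (1/9)*(-34132) = -34132/9 ≈ -3792.4)
N = -1770 (N = -177*10 = -1770)
(W + (p*31)*(-7))/(-16892 + N) = (-34132/9 + (32*31)*(-7))/(-16892 - 1770) = (-34132/9 + 992*(-7))/(-18662) = (-34132/9 - 6944)*(-1/18662) = -96628/9*(-1/18662) = 6902/11997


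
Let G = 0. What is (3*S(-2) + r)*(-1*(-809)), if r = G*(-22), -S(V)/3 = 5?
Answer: -36405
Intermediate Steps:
S(V) = -15 (S(V) = -3*5 = -15)
r = 0 (r = 0*(-22) = 0)
(3*S(-2) + r)*(-1*(-809)) = (3*(-15) + 0)*(-1*(-809)) = (-45 + 0)*809 = -45*809 = -36405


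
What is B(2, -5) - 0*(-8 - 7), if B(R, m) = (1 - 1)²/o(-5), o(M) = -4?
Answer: 0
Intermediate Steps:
B(R, m) = 0 (B(R, m) = (1 - 1)²/(-4) = 0²*(-¼) = 0*(-¼) = 0)
B(2, -5) - 0*(-8 - 7) = 0 - 0*(-8 - 7) = 0 - 0*(-15) = 0 - 1*0 = 0 + 0 = 0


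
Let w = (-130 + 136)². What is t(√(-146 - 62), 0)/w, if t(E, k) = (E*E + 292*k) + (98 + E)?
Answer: -55/18 + I*√13/9 ≈ -3.0556 + 0.40062*I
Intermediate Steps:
t(E, k) = 98 + E + E² + 292*k (t(E, k) = (E² + 292*k) + (98 + E) = 98 + E + E² + 292*k)
w = 36 (w = 6² = 36)
t(√(-146 - 62), 0)/w = (98 + √(-146 - 62) + (√(-146 - 62))² + 292*0)/36 = (98 + √(-208) + (√(-208))² + 0)*(1/36) = (98 + 4*I*√13 + (4*I*√13)² + 0)*(1/36) = (98 + 4*I*√13 - 208 + 0)*(1/36) = (-110 + 4*I*√13)*(1/36) = -55/18 + I*√13/9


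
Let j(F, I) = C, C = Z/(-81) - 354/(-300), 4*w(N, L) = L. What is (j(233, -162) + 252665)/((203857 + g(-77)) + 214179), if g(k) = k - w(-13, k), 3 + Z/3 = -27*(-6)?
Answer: 227394262/376180425 ≈ 0.60448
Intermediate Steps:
w(N, L) = L/4
Z = 477 (Z = -9 + 3*(-27*(-6)) = -9 + 3*162 = -9 + 486 = 477)
C = -2119/450 (C = 477/(-81) - 354/(-300) = 477*(-1/81) - 354*(-1/300) = -53/9 + 59/50 = -2119/450 ≈ -4.7089)
j(F, I) = -2119/450
g(k) = 3*k/4 (g(k) = k - k/4 = 3*k/4)
(j(233, -162) + 252665)/((203857 + g(-77)) + 214179) = (-2119/450 + 252665)/((203857 + (¾)*(-77)) + 214179) = 113697131/(450*((203857 - 231/4) + 214179)) = 113697131/(450*(815197/4 + 214179)) = 113697131/(450*(1671913/4)) = (113697131/450)*(4/1671913) = 227394262/376180425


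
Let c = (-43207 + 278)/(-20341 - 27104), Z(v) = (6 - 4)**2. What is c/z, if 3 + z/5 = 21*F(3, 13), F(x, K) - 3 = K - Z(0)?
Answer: 42929/59069025 ≈ 0.00072676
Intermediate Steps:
Z(v) = 4 (Z(v) = 2**2 = 4)
F(x, K) = -1 + K (F(x, K) = 3 + (K - 1*4) = 3 + (K - 4) = 3 + (-4 + K) = -1 + K)
c = 42929/47445 (c = -42929/(-47445) = -42929*(-1/47445) = 42929/47445 ≈ 0.90482)
z = 1245 (z = -15 + 5*(21*(-1 + 13)) = -15 + 5*(21*12) = -15 + 5*252 = -15 + 1260 = 1245)
c/z = (42929/47445)/1245 = (42929/47445)*(1/1245) = 42929/59069025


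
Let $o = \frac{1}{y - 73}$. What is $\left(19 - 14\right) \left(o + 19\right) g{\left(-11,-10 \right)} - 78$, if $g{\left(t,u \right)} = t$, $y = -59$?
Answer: $- \frac{13471}{12} \approx -1122.6$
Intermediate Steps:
$o = - \frac{1}{132}$ ($o = \frac{1}{-59 - 73} = \frac{1}{-132} = - \frac{1}{132} \approx -0.0075758$)
$\left(19 - 14\right) \left(o + 19\right) g{\left(-11,-10 \right)} - 78 = \left(19 - 14\right) \left(- \frac{1}{132} + 19\right) \left(-11\right) - 78 = 5 \cdot \frac{2507}{132} \left(-11\right) - 78 = \frac{12535}{132} \left(-11\right) - 78 = - \frac{12535}{12} - 78 = - \frac{13471}{12}$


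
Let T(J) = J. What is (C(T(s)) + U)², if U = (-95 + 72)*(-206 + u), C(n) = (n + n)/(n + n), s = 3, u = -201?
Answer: 87647044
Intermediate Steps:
C(n) = 1 (C(n) = (2*n)/((2*n)) = (2*n)*(1/(2*n)) = 1)
U = 9361 (U = (-95 + 72)*(-206 - 201) = -23*(-407) = 9361)
(C(T(s)) + U)² = (1 + 9361)² = 9362² = 87647044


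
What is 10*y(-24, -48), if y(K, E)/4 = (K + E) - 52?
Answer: -4960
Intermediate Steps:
y(K, E) = -208 + 4*E + 4*K (y(K, E) = 4*((K + E) - 52) = 4*((E + K) - 52) = 4*(-52 + E + K) = -208 + 4*E + 4*K)
10*y(-24, -48) = 10*(-208 + 4*(-48) + 4*(-24)) = 10*(-208 - 192 - 96) = 10*(-496) = -4960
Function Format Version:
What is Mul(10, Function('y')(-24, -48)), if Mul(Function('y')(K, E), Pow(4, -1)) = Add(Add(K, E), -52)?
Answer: -4960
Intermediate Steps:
Function('y')(K, E) = Add(-208, Mul(4, E), Mul(4, K)) (Function('y')(K, E) = Mul(4, Add(Add(K, E), -52)) = Mul(4, Add(Add(E, K), -52)) = Mul(4, Add(-52, E, K)) = Add(-208, Mul(4, E), Mul(4, K)))
Mul(10, Function('y')(-24, -48)) = Mul(10, Add(-208, Mul(4, -48), Mul(4, -24))) = Mul(10, Add(-208, -192, -96)) = Mul(10, -496) = -4960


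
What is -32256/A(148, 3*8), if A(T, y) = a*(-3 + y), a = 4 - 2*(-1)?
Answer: -256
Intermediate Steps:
a = 6 (a = 4 + 2 = 6)
A(T, y) = -18 + 6*y (A(T, y) = 6*(-3 + y) = -18 + 6*y)
-32256/A(148, 3*8) = -32256/(-18 + 6*(3*8)) = -32256/(-18 + 6*24) = -32256/(-18 + 144) = -32256/126 = -32256*1/126 = -256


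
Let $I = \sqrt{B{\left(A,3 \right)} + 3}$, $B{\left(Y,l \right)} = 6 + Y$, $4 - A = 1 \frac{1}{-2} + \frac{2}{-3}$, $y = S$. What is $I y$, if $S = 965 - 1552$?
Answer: $- \frac{587 \sqrt{510}}{6} \approx -2209.4$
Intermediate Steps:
$S = -587$
$y = -587$
$A = \frac{31}{6}$ ($A = 4 - \left(1 \frac{1}{-2} + \frac{2}{-3}\right) = 4 - \left(1 \left(- \frac{1}{2}\right) + 2 \left(- \frac{1}{3}\right)\right) = 4 - \left(- \frac{1}{2} - \frac{2}{3}\right) = 4 - - \frac{7}{6} = 4 + \frac{7}{6} = \frac{31}{6} \approx 5.1667$)
$I = \frac{\sqrt{510}}{6}$ ($I = \sqrt{\left(6 + \frac{31}{6}\right) + 3} = \sqrt{\frac{67}{6} + 3} = \sqrt{\frac{85}{6}} = \frac{\sqrt{510}}{6} \approx 3.7639$)
$I y = \frac{\sqrt{510}}{6} \left(-587\right) = - \frac{587 \sqrt{510}}{6}$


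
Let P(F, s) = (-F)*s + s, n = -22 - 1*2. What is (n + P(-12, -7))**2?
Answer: 13225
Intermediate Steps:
n = -24 (n = -22 - 2 = -24)
P(F, s) = s - F*s (P(F, s) = -F*s + s = s - F*s)
(n + P(-12, -7))**2 = (-24 - 7*(1 - 1*(-12)))**2 = (-24 - 7*(1 + 12))**2 = (-24 - 7*13)**2 = (-24 - 91)**2 = (-115)**2 = 13225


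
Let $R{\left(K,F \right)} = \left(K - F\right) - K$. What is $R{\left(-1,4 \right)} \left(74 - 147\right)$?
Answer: $292$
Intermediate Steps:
$R{\left(K,F \right)} = - F$
$R{\left(-1,4 \right)} \left(74 - 147\right) = \left(-1\right) 4 \left(74 - 147\right) = \left(-4\right) \left(-73\right) = 292$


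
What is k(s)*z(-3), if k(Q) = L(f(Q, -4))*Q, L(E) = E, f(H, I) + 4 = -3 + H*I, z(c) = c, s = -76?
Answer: 67716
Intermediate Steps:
f(H, I) = -7 + H*I (f(H, I) = -4 + (-3 + H*I) = -7 + H*I)
k(Q) = Q*(-7 - 4*Q) (k(Q) = (-7 + Q*(-4))*Q = (-7 - 4*Q)*Q = Q*(-7 - 4*Q))
k(s)*z(-3) = -76*(-7 - 4*(-76))*(-3) = -76*(-7 + 304)*(-3) = -76*297*(-3) = -22572*(-3) = 67716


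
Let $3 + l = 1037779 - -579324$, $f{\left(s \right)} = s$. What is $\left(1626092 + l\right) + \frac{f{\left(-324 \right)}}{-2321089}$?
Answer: $\frac{7527737276412}{2321089} \approx 3.2432 \cdot 10^{6}$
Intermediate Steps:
$l = 1617100$ ($l = -3 + \left(1037779 - -579324\right) = -3 + \left(1037779 + 579324\right) = -3 + 1617103 = 1617100$)
$\left(1626092 + l\right) + \frac{f{\left(-324 \right)}}{-2321089} = \left(1626092 + 1617100\right) - \frac{324}{-2321089} = 3243192 - - \frac{324}{2321089} = 3243192 + \frac{324}{2321089} = \frac{7527737276412}{2321089}$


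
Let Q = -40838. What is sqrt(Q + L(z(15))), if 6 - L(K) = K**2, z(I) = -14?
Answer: 2*I*sqrt(10257) ≈ 202.55*I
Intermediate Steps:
L(K) = 6 - K**2
sqrt(Q + L(z(15))) = sqrt(-40838 + (6 - 1*(-14)**2)) = sqrt(-40838 + (6 - 1*196)) = sqrt(-40838 + (6 - 196)) = sqrt(-40838 - 190) = sqrt(-41028) = 2*I*sqrt(10257)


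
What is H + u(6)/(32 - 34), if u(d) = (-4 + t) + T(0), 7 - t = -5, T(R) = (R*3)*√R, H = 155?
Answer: 151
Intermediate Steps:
T(R) = 3*R^(3/2) (T(R) = (3*R)*√R = 3*R^(3/2))
t = 12 (t = 7 - 1*(-5) = 7 + 5 = 12)
u(d) = 8 (u(d) = (-4 + 12) + 3*0^(3/2) = 8 + 3*0 = 8 + 0 = 8)
H + u(6)/(32 - 34) = 155 + 8/(32 - 34) = 155 + 8/(-2) = 155 - ½*8 = 155 - 4 = 151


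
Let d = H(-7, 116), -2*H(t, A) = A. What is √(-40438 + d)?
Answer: 4*I*√2531 ≈ 201.24*I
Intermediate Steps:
H(t, A) = -A/2
d = -58 (d = -½*116 = -58)
√(-40438 + d) = √(-40438 - 58) = √(-40496) = 4*I*√2531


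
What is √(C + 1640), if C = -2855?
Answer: 9*I*√15 ≈ 34.857*I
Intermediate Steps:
√(C + 1640) = √(-2855 + 1640) = √(-1215) = 9*I*√15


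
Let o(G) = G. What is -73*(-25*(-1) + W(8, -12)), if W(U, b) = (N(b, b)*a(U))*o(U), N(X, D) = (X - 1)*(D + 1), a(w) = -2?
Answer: 165199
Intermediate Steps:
N(X, D) = (1 + D)*(-1 + X) (N(X, D) = (-1 + X)*(1 + D) = (1 + D)*(-1 + X))
W(U, b) = U*(2 - 2*b**2) (W(U, b) = ((-1 + b - b + b*b)*(-2))*U = ((-1 + b - b + b**2)*(-2))*U = ((-1 + b**2)*(-2))*U = (2 - 2*b**2)*U = U*(2 - 2*b**2))
-73*(-25*(-1) + W(8, -12)) = -73*(-25*(-1) + 2*8*(1 - 1*(-12)**2)) = -73*(25 + 2*8*(1 - 1*144)) = -73*(25 + 2*8*(1 - 144)) = -73*(25 + 2*8*(-143)) = -73*(25 - 2288) = -73*(-2263) = 165199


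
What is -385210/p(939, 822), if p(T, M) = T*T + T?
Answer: -38521/88266 ≈ -0.43642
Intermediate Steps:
p(T, M) = T + T² (p(T, M) = T² + T = T + T²)
-385210/p(939, 822) = -385210*1/(939*(1 + 939)) = -385210/(939*940) = -385210/882660 = -385210*1/882660 = -38521/88266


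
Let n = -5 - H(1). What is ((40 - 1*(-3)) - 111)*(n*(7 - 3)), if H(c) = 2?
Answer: 1904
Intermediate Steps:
n = -7 (n = -5 - 1*2 = -5 - 2 = -7)
((40 - 1*(-3)) - 111)*(n*(7 - 3)) = ((40 - 1*(-3)) - 111)*(-7*(7 - 3)) = ((40 + 3) - 111)*(-7*4) = (43 - 111)*(-28) = -68*(-28) = 1904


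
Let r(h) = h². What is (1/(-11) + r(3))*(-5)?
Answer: -490/11 ≈ -44.545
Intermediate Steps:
(1/(-11) + r(3))*(-5) = (1/(-11) + 3²)*(-5) = (-1/11 + 9)*(-5) = (98/11)*(-5) = -490/11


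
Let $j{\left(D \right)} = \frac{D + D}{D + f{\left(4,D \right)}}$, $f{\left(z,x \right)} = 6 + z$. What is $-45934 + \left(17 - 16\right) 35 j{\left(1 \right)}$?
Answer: $- \frac{505204}{11} \approx -45928.0$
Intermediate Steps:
$j{\left(D \right)} = \frac{2 D}{10 + D}$ ($j{\left(D \right)} = \frac{D + D}{D + \left(6 + 4\right)} = \frac{2 D}{D + 10} = \frac{2 D}{10 + D}$)
$-45934 + \left(17 - 16\right) 35 j{\left(1 \right)} = -45934 + \left(17 - 16\right) 35 \cdot 2 \cdot 1 \frac{1}{10 + 1} = -45934 + 1 \cdot 35 \cdot 2 \cdot 1 \cdot \frac{1}{11} = -45934 + 35 \cdot 2 \cdot 1 \cdot \frac{1}{11} = -45934 + 35 \cdot \frac{2}{11} = -45934 + \frac{70}{11} = - \frac{505204}{11}$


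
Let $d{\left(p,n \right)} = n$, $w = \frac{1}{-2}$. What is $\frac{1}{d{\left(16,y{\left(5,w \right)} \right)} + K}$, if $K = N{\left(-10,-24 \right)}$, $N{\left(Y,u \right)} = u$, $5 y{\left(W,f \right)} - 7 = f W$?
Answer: $- \frac{10}{231} \approx -0.04329$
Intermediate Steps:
$w = - \frac{1}{2} \approx -0.5$
$y{\left(W,f \right)} = \frac{7}{5} + \frac{W f}{5}$ ($y{\left(W,f \right)} = \frac{7}{5} + \frac{f W}{5} = \frac{7}{5} + \frac{W f}{5}$)
$K = -24$
$\frac{1}{d{\left(16,y{\left(5,w \right)} \right)} + K} = \frac{1}{\left(\frac{7}{5} + \frac{1}{5} \cdot 5 \left(- \frac{1}{2}\right)\right) - 24} = \frac{1}{\left(\frac{7}{5} - \frac{1}{2}\right) - 24} = \frac{1}{\frac{9}{10} - 24} = \frac{1}{- \frac{231}{10}} = - \frac{10}{231}$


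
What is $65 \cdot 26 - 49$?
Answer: $1641$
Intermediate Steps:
$65 \cdot 26 - 49 = 1690 - 49 = 1641$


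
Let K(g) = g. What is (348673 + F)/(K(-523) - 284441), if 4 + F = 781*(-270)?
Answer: -45933/94988 ≈ -0.48357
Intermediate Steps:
F = -210874 (F = -4 + 781*(-270) = -4 - 210870 = -210874)
(348673 + F)/(K(-523) - 284441) = (348673 - 210874)/(-523 - 284441) = 137799/(-284964) = 137799*(-1/284964) = -45933/94988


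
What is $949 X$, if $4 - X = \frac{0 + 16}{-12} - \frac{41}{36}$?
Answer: $\frac{221117}{36} \approx 6142.1$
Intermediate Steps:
$X = \frac{233}{36}$ ($X = 4 - \left(\frac{0 + 16}{-12} - \frac{41}{36}\right) = 4 - \left(16 \left(- \frac{1}{12}\right) - \frac{41}{36}\right) = 4 - \left(- \frac{4}{3} - \frac{41}{36}\right) = 4 - - \frac{89}{36} = 4 + \frac{89}{36} = \frac{233}{36} \approx 6.4722$)
$949 X = 949 \cdot \frac{233}{36} = \frac{221117}{36}$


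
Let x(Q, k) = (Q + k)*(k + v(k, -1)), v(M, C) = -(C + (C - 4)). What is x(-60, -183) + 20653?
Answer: 63664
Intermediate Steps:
v(M, C) = 4 - 2*C (v(M, C) = -(C + (-4 + C)) = -(-4 + 2*C) = 4 - 2*C)
x(Q, k) = (6 + k)*(Q + k) (x(Q, k) = (Q + k)*(k + (4 - 2*(-1))) = (Q + k)*(k + (4 + 2)) = (Q + k)*(k + 6) = (Q + k)*(6 + k) = (6 + k)*(Q + k))
x(-60, -183) + 20653 = ((-183)**2 + 6*(-60) + 6*(-183) - 60*(-183)) + 20653 = (33489 - 360 - 1098 + 10980) + 20653 = 43011 + 20653 = 63664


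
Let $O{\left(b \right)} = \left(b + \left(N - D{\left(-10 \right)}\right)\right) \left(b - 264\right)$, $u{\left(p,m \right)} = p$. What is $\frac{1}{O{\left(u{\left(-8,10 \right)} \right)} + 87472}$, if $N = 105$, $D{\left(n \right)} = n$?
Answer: $\frac{1}{58368} \approx 1.7133 \cdot 10^{-5}$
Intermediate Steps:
$O{\left(b \right)} = \left(-264 + b\right) \left(115 + b\right)$ ($O{\left(b \right)} = \left(b + \left(105 - -10\right)\right) \left(b - 264\right) = \left(b + \left(105 + 10\right)\right) \left(-264 + b\right) = \left(b + 115\right) \left(-264 + b\right) = \left(115 + b\right) \left(-264 + b\right) = \left(-264 + b\right) \left(115 + b\right)$)
$\frac{1}{O{\left(u{\left(-8,10 \right)} \right)} + 87472} = \frac{1}{\left(-30360 + \left(-8\right)^{2} - -1192\right) + 87472} = \frac{1}{\left(-30360 + 64 + 1192\right) + 87472} = \frac{1}{-29104 + 87472} = \frac{1}{58368}$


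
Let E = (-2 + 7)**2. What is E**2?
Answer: 625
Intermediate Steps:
E = 25 (E = 5**2 = 25)
E**2 = 25**2 = 625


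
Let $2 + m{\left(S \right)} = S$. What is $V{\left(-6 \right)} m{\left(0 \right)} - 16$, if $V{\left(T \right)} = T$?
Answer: $-4$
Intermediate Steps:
$m{\left(S \right)} = -2 + S$
$V{\left(-6 \right)} m{\left(0 \right)} - 16 = - 6 \left(-2 + 0\right) - 16 = \left(-6\right) \left(-2\right) - 16 = 12 - 16 = -4$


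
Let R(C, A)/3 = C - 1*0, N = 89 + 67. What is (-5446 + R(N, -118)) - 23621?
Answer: -28599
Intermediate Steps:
N = 156
R(C, A) = 3*C (R(C, A) = 3*(C - 1*0) = 3*(C + 0) = 3*C)
(-5446 + R(N, -118)) - 23621 = (-5446 + 3*156) - 23621 = (-5446 + 468) - 23621 = -4978 - 23621 = -28599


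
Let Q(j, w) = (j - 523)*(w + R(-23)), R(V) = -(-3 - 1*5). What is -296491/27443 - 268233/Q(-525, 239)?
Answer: -5337488929/546445016 ≈ -9.7677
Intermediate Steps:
R(V) = 8 (R(V) = -(-3 - 5) = -1*(-8) = 8)
Q(j, w) = (-523 + j)*(8 + w) (Q(j, w) = (j - 523)*(w + 8) = (-523 + j)*(8 + w))
-296491/27443 - 268233/Q(-525, 239) = -296491/27443 - 268233/(-4184 - 523*239 + 8*(-525) - 525*239) = -296491*1/27443 - 268233/(-4184 - 124997 - 4200 - 125475) = -22807/2111 - 268233/(-258856) = -22807/2111 - 268233*(-1/258856) = -22807/2111 + 268233/258856 = -5337488929/546445016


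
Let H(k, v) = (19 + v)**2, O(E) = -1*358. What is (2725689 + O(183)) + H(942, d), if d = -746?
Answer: 3253860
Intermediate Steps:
O(E) = -358
(2725689 + O(183)) + H(942, d) = (2725689 - 358) + (19 - 746)**2 = 2725331 + (-727)**2 = 2725331 + 528529 = 3253860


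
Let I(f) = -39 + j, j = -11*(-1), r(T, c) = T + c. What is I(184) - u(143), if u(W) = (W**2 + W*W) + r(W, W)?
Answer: -41212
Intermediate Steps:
j = 11
u(W) = 2*W + 2*W**2 (u(W) = (W**2 + W*W) + (W + W) = (W**2 + W**2) + 2*W = 2*W**2 + 2*W = 2*W + 2*W**2)
I(f) = -28 (I(f) = -39 + 11 = -28)
I(184) - u(143) = -28 - 2*143*(1 + 143) = -28 - 2*143*144 = -28 - 1*41184 = -28 - 41184 = -41212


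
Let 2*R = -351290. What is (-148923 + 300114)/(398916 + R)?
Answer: 151191/223271 ≈ 0.67716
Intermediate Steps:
R = -175645 (R = (1/2)*(-351290) = -175645)
(-148923 + 300114)/(398916 + R) = (-148923 + 300114)/(398916 - 175645) = 151191/223271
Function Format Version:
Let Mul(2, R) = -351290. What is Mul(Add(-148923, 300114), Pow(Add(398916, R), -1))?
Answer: Rational(151191, 223271) ≈ 0.67716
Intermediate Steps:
R = -175645 (R = Mul(Rational(1, 2), -351290) = -175645)
Mul(Add(-148923, 300114), Pow(Add(398916, R), -1)) = Mul(Add(-148923, 300114), Pow(Add(398916, -175645), -1)) = Mul(151191, Pow(223271, -1)) = Mul(151191, Rational(1, 223271)) = Rational(151191, 223271)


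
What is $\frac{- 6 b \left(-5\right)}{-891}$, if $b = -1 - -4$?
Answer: $- \frac{10}{99} \approx -0.10101$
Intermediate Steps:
$b = 3$ ($b = -1 + 4 = 3$)
$\frac{- 6 b \left(-5\right)}{-891} = \frac{\left(-6\right) 3 \left(-5\right)}{-891} = \left(-18\right) \left(-5\right) \left(- \frac{1}{891}\right) = 90 \left(- \frac{1}{891}\right) = - \frac{10}{99}$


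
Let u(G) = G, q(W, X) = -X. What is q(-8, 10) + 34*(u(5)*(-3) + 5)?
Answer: -350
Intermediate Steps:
q(-8, 10) + 34*(u(5)*(-3) + 5) = -1*10 + 34*(5*(-3) + 5) = -10 + 34*(-15 + 5) = -10 + 34*(-10) = -10 - 340 = -350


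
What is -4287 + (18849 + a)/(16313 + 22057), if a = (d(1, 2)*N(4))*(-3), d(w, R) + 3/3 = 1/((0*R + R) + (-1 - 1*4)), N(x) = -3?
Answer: -54824451/12790 ≈ -4286.5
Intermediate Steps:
d(w, R) = -1 + 1/(-5 + R) (d(w, R) = -1 + 1/((0*R + R) + (-1 - 1*4)) = -1 + 1/((0 + R) + (-1 - 4)) = -1 + 1/(R - 5) = -1 + 1/(-5 + R))
a = -12 (a = (((6 - 1*2)/(-5 + 2))*(-3))*(-3) = (((6 - 2)/(-3))*(-3))*(-3) = (-1/3*4*(-3))*(-3) = -4/3*(-3)*(-3) = 4*(-3) = -12)
-4287 + (18849 + a)/(16313 + 22057) = -4287 + (18849 - 12)/(16313 + 22057) = -4287 + 18837/38370 = -4287 + 18837*(1/38370) = -4287 + 6279/12790 = -54824451/12790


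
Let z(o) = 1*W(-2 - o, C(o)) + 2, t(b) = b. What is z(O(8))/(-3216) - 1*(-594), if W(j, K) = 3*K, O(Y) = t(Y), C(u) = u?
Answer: 955139/1608 ≈ 593.99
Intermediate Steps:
O(Y) = Y
z(o) = 2 + 3*o (z(o) = 1*(3*o) + 2 = 3*o + 2 = 2 + 3*o)
z(O(8))/(-3216) - 1*(-594) = (2 + 3*8)/(-3216) - 1*(-594) = (2 + 24)*(-1/3216) + 594 = 26*(-1/3216) + 594 = -13/1608 + 594 = 955139/1608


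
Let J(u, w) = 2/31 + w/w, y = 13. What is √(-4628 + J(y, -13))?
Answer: I*√4446485/31 ≈ 68.022*I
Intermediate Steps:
J(u, w) = 33/31 (J(u, w) = 2*(1/31) + 1 = 2/31 + 1 = 33/31)
√(-4628 + J(y, -13)) = √(-4628 + 33/31) = √(-143435/31) = I*√4446485/31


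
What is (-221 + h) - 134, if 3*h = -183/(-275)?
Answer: -97564/275 ≈ -354.78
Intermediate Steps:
h = 61/275 (h = (-183/(-275))/3 = (-183*(-1/275))/3 = (1/3)*(183/275) = 61/275 ≈ 0.22182)
(-221 + h) - 134 = (-221 + 61/275) - 134 = -60714/275 - 134 = -97564/275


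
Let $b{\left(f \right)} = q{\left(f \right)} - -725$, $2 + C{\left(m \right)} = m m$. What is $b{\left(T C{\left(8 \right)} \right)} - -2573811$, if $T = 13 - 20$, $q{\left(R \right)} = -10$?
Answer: $2574526$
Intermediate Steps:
$T = -7$ ($T = 13 - 20 = -7$)
$C{\left(m \right)} = -2 + m^{2}$ ($C{\left(m \right)} = -2 + m m = -2 + m^{2}$)
$b{\left(f \right)} = 715$ ($b{\left(f \right)} = -10 - -725 = -10 + 725 = 715$)
$b{\left(T C{\left(8 \right)} \right)} - -2573811 = 715 - -2573811 = 715 + 2573811 = 2574526$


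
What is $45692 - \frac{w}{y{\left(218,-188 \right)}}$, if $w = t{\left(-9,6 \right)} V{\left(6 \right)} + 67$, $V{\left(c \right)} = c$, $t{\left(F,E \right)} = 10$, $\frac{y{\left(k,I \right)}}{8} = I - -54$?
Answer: $\frac{48981951}{1072} \approx 45692.0$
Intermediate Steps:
$y{\left(k,I \right)} = 432 + 8 I$ ($y{\left(k,I \right)} = 8 \left(I - -54\right) = 8 \left(I + 54\right) = 8 \left(54 + I\right) = 432 + 8 I$)
$w = 127$ ($w = 10 \cdot 6 + 67 = 60 + 67 = 127$)
$45692 - \frac{w}{y{\left(218,-188 \right)}} = 45692 - \frac{127}{432 + 8 \left(-188\right)} = 45692 - \frac{127}{432 - 1504} = 45692 - \frac{127}{-1072} = 45692 - 127 \left(- \frac{1}{1072}\right) = 45692 - - \frac{127}{1072} = 45692 + \frac{127}{1072} = \frac{48981951}{1072}$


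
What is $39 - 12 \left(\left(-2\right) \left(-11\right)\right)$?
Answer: $-225$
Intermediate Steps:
$39 - 12 \left(\left(-2\right) \left(-11\right)\right) = 39 - 264 = -225$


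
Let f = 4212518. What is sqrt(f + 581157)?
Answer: 5*sqrt(191747) ≈ 2189.4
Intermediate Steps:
sqrt(f + 581157) = sqrt(4212518 + 581157) = sqrt(4793675) = 5*sqrt(191747)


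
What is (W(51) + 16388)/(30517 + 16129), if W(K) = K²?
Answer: 18989/46646 ≈ 0.40709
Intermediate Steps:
(W(51) + 16388)/(30517 + 16129) = (51² + 16388)/(30517 + 16129) = (2601 + 16388)/46646 = 18989*(1/46646) = 18989/46646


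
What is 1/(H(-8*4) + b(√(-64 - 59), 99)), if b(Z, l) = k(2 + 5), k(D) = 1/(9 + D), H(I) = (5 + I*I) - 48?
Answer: 16/15697 ≈ 0.0010193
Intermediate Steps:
H(I) = -43 + I² (H(I) = (5 + I²) - 48 = -43 + I²)
b(Z, l) = 1/16 (b(Z, l) = 1/(9 + (2 + 5)) = 1/(9 + 7) = 1/16)
1/(H(-8*4) + b(√(-64 - 59), 99)) = 1/((-43 + (-8*4)²) + 1/16) = 1/((-43 + (-32)²) + 1/16) = 1/((-43 + 1024) + 1/16) = 1/(981 + 1/16) = 1/(15697/16) = 16/15697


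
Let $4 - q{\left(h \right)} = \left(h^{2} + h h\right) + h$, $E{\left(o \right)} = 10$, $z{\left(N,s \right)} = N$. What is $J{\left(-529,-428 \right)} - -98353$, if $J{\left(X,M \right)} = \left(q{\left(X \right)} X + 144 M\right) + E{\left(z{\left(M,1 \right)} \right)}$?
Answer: $295826552$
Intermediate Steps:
$q{\left(h \right)} = 4 - h - 2 h^{2}$ ($q{\left(h \right)} = 4 - \left(\left(h^{2} + h h\right) + h\right) = 4 - \left(\left(h^{2} + h^{2}\right) + h\right) = 4 - \left(2 h^{2} + h\right) = 4 - \left(h + 2 h^{2}\right) = 4 - h - 2 h^{2}$)
$J{\left(X,M \right)} = 10 + 144 M + X \left(4 - X - 2 X^{2}\right)$ ($J{\left(X,M \right)} = \left(\left(4 - X - 2 X^{2}\right) X + 144 M\right) + 10 = \left(X \left(4 - X - 2 X^{2}\right) + 144 M\right) + 10 = \left(144 M + X \left(4 - X - 2 X^{2}\right)\right) + 10 = 10 + 144 M + X \left(4 - X - 2 X^{2}\right)$)
$J{\left(-529,-428 \right)} - -98353 = \left(10 + 144 \left(-428\right) - - 529 \left(-4 - 529 + 2 \left(-529\right)^{2}\right)\right) - -98353 = \left(10 - 61632 - - 529 \left(-4 - 529 + 2 \cdot 279841\right)\right) + 98353 = \left(10 - 61632 - - 529 \left(-4 - 529 + 559682\right)\right) + 98353 = \left(10 - 61632 - \left(-529\right) 559149\right) + 98353 = \left(10 - 61632 + 295789821\right) + 98353 = 295728199 + 98353 = 295826552$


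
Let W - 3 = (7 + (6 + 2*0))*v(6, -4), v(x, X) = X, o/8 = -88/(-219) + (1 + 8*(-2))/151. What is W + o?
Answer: -1540357/33069 ≈ -46.580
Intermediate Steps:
o = 80024/33069 (o = 8*(-88/(-219) + (1 + 8*(-2))/151) = 8*(-88*(-1/219) + (1 - 16)*(1/151)) = 8*(88/219 - 15*1/151) = 8*(88/219 - 15/151) = 8*(10003/33069) = 80024/33069 ≈ 2.4199)
W = -49 (W = 3 + (7 + (6 + 2*0))*(-4) = 3 + (7 + (6 + 0))*(-4) = 3 + (7 + 6)*(-4) = 3 + 13*(-4) = 3 - 52 = -49)
W + o = -49 + 80024/33069 = -1540357/33069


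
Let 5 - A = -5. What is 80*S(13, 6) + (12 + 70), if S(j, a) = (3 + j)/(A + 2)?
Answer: 566/3 ≈ 188.67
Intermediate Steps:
A = 10 (A = 5 - 1*(-5) = 5 + 5 = 10)
S(j, a) = 1/4 + j/12 (S(j, a) = (3 + j)/(10 + 2) = (3 + j)/12 = (3 + j)*(1/12) = 1/4 + j/12)
80*S(13, 6) + (12 + 70) = 80*(1/4 + (1/12)*13) + (12 + 70) = 80*(1/4 + 13/12) + 82 = 80*(4/3) + 82 = 320/3 + 82 = 566/3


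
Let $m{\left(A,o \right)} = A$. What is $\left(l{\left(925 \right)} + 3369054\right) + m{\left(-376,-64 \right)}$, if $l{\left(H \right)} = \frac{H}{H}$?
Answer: $3368679$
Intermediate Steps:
$l{\left(H \right)} = 1$
$\left(l{\left(925 \right)} + 3369054\right) + m{\left(-376,-64 \right)} = \left(1 + 3369054\right) - 376 = 3369055 - 376 = 3368679$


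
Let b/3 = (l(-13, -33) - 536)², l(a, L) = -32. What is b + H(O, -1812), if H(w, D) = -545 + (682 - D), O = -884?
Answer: 969821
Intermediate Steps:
H(w, D) = 137 - D
b = 967872 (b = 3*(-32 - 536)² = 3*(-568)² = 3*322624 = 967872)
b + H(O, -1812) = 967872 + (137 - 1*(-1812)) = 967872 + (137 + 1812) = 967872 + 1949 = 969821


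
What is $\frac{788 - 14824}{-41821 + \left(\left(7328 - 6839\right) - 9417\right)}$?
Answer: $\frac{14036}{50749} \approx 0.27658$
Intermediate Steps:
$\frac{788 - 14824}{-41821 + \left(\left(7328 - 6839\right) - 9417\right)} = - \frac{14036}{-41821 + \left(489 - 9417\right)} = - \frac{14036}{-41821 - 8928} = - \frac{14036}{-50749} = \left(-14036\right) \left(- \frac{1}{50749}\right) = \frac{14036}{50749}$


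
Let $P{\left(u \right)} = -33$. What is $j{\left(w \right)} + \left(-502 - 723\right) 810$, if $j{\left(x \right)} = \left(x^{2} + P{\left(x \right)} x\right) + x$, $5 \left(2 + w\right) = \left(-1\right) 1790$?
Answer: $-851130$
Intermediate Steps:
$w = -360$ ($w = -2 + \frac{\left(-1\right) 1790}{5} = -2 + \frac{1}{5} \left(-1790\right) = -2 - 358 = -360$)
$j{\left(x \right)} = x^{2} - 32 x$ ($j{\left(x \right)} = \left(x^{2} - 33 x\right) + x = x^{2} - 32 x$)
$j{\left(w \right)} + \left(-502 - 723\right) 810 = - 360 \left(-32 - 360\right) + \left(-502 - 723\right) 810 = \left(-360\right) \left(-392\right) - 992250 = 141120 - 992250 = -851130$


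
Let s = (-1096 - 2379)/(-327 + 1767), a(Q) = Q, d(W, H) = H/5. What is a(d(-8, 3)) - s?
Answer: 4339/1440 ≈ 3.0132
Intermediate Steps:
d(W, H) = H/5 (d(W, H) = H*(1/5) = H/5)
s = -695/288 (s = -3475/1440 = -3475*1/1440 = -695/288 ≈ -2.4132)
a(d(-8, 3)) - s = (1/5)*3 - 1*(-695/288) = 3/5 + 695/288 = 4339/1440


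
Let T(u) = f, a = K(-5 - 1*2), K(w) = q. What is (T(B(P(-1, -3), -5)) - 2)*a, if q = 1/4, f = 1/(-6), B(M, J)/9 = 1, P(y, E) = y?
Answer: -13/24 ≈ -0.54167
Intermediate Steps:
B(M, J) = 9 (B(M, J) = 9*1 = 9)
f = -1/6 ≈ -0.16667
q = 1/4 ≈ 0.25000
K(w) = 1/4
a = 1/4 ≈ 0.25000
T(u) = -1/6
(T(B(P(-1, -3), -5)) - 2)*a = (-1/6 - 2)*(1/4) = -13/6*1/4 = -13/24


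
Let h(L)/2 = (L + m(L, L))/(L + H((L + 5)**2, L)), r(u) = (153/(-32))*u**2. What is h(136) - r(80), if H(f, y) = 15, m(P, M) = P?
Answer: 4621144/151 ≈ 30604.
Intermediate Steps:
r(u) = -153*u**2/32 (r(u) = (153*(-1/32))*u**2 = -153*u**2/32)
h(L) = 4*L/(15 + L) (h(L) = 2*((L + L)/(L + 15)) = 2*((2*L)/(15 + L)) = 2*(2*L/(15 + L)) = 4*L/(15 + L))
h(136) - r(80) = 4*136/(15 + 136) - (-153)*80**2/32 = 4*136/151 - (-153)*6400/32 = 4*136*(1/151) - 1*(-30600) = 544/151 + 30600 = 4621144/151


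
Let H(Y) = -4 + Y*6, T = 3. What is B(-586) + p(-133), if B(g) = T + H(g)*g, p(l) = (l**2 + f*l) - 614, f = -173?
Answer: 2102807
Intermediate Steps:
H(Y) = -4 + 6*Y
p(l) = -614 + l**2 - 173*l (p(l) = (l**2 - 173*l) - 614 = -614 + l**2 - 173*l)
B(g) = 3 + g*(-4 + 6*g) (B(g) = 3 + (-4 + 6*g)*g = 3 + g*(-4 + 6*g))
B(-586) + p(-133) = (3 + 2*(-586)*(-2 + 3*(-586))) + (-614 + (-133)**2 - 173*(-133)) = (3 + 2*(-586)*(-2 - 1758)) + (-614 + 17689 + 23009) = (3 + 2*(-586)*(-1760)) + 40084 = (3 + 2062720) + 40084 = 2062723 + 40084 = 2102807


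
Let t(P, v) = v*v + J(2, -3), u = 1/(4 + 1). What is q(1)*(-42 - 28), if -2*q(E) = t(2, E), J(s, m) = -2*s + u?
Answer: -98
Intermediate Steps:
u = ⅕ (u = 1/5 = ⅕ ≈ 0.20000)
J(s, m) = ⅕ - 2*s (J(s, m) = -2*s + ⅕ = ⅕ - 2*s)
t(P, v) = -19/5 + v² (t(P, v) = v*v + (⅕ - 2*2) = v² + (⅕ - 4) = v² - 19/5 = -19/5 + v²)
q(E) = 19/10 - E²/2 (q(E) = -(-19/5 + E²)/2 = 19/10 - E²/2)
q(1)*(-42 - 28) = (19/10 - ½*1²)*(-42 - 28) = (19/10 - ½*1)*(-70) = (19/10 - ½)*(-70) = (7/5)*(-70) = -98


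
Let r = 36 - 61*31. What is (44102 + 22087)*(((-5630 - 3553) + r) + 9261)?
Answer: -117617853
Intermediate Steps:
r = -1855 (r = 36 - 1891 = -1855)
(44102 + 22087)*(((-5630 - 3553) + r) + 9261) = (44102 + 22087)*(((-5630 - 3553) - 1855) + 9261) = 66189*((-9183 - 1855) + 9261) = 66189*(-11038 + 9261) = 66189*(-1777) = -117617853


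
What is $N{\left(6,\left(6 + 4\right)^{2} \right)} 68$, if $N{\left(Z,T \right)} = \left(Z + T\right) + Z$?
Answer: $7616$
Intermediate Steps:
$N{\left(Z,T \right)} = T + 2 Z$ ($N{\left(Z,T \right)} = \left(T + Z\right) + Z = T + 2 Z$)
$N{\left(6,\left(6 + 4\right)^{2} \right)} 68 = \left(\left(6 + 4\right)^{2} + 2 \cdot 6\right) 68 = \left(10^{2} + 12\right) 68 = \left(100 + 12\right) 68 = 112 \cdot 68 = 7616$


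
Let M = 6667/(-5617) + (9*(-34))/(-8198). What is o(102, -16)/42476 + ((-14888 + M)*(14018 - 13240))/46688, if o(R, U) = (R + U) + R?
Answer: -2158608442244672/8700363508123 ≈ -248.11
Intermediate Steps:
M = -26468632/23024083 (M = 6667*(-1/5617) - 306*(-1/8198) = -6667/5617 + 153/4099 = -26468632/23024083 ≈ -1.1496)
o(R, U) = U + 2*R
o(102, -16)/42476 + ((-14888 + M)*(14018 - 13240))/46688 = (-16 + 2*102)/42476 + ((-14888 - 26468632/23024083)*(14018 - 13240))/46688 = (-16 + 204)*(1/42476) - 342809016336/23024083*778*(1/46688) = 188*(1/42476) - 266705414709408/23024083*1/46688 = 47/10619 - 8334544209669/33592137097 = -2158608442244672/8700363508123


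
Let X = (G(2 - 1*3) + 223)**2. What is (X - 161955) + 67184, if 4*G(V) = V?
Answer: -722455/16 ≈ -45153.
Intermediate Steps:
G(V) = V/4
X = 793881/16 (X = ((2 - 1*3)/4 + 223)**2 = ((2 - 3)/4 + 223)**2 = ((1/4)*(-1) + 223)**2 = (-1/4 + 223)**2 = (891/4)**2 = 793881/16 ≈ 49618.)
(X - 161955) + 67184 = (793881/16 - 161955) + 67184 = -1797399/16 + 67184 = -722455/16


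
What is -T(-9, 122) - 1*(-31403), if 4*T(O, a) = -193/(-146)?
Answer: 18339159/584 ≈ 31403.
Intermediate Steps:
T(O, a) = 193/584 (T(O, a) = (-193/(-146))/4 = (-193*(-1/146))/4 = (1/4)*(193/146) = 193/584)
-T(-9, 122) - 1*(-31403) = -1*193/584 - 1*(-31403) = -193/584 + 31403 = 18339159/584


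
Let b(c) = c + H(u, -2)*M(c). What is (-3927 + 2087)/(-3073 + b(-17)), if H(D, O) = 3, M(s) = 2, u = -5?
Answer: 460/771 ≈ 0.59663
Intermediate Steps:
b(c) = 6 + c (b(c) = c + 3*2 = c + 6 = 6 + c)
(-3927 + 2087)/(-3073 + b(-17)) = (-3927 + 2087)/(-3073 + (6 - 17)) = -1840/(-3073 - 11) = -1840/(-3084) = -1840*(-1/3084) = 460/771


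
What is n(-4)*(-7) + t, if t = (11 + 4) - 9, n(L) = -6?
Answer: 48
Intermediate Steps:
t = 6 (t = 15 - 9 = 6)
n(-4)*(-7) + t = -6*(-7) + 6 = 42 + 6 = 48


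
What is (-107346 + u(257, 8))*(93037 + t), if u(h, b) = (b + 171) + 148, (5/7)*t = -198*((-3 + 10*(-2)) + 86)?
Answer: -40438948473/5 ≈ -8.0878e+9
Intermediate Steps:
t = -87318/5 (t = 7*(-198*((-3 + 10*(-2)) + 86))/5 = 7*(-198*((-3 - 20) + 86))/5 = 7*(-198*(-23 + 86))/5 = 7*(-198*63)/5 = (7/5)*(-12474) = -87318/5 ≈ -17464.)
u(h, b) = 319 + b (u(h, b) = (171 + b) + 148 = 319 + b)
(-107346 + u(257, 8))*(93037 + t) = (-107346 + (319 + 8))*(93037 - 87318/5) = (-107346 + 327)*(377867/5) = -107019*377867/5 = -40438948473/5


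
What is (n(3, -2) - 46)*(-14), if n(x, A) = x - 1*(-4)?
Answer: 546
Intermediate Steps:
n(x, A) = 4 + x (n(x, A) = x + 4 = 4 + x)
(n(3, -2) - 46)*(-14) = ((4 + 3) - 46)*(-14) = (7 - 46)*(-14) = -39*(-14) = 546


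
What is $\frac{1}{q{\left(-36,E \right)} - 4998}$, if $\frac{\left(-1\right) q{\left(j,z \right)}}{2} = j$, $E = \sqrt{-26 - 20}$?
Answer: $- \frac{1}{4926} \approx -0.000203$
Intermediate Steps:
$E = i \sqrt{46}$ ($E = \sqrt{-46} = i \sqrt{46} \approx 6.7823 i$)
$q{\left(j,z \right)} = - 2 j$
$\frac{1}{q{\left(-36,E \right)} - 4998} = \frac{1}{\left(-2\right) \left(-36\right) - 4998} = \frac{1}{72 - 4998} = \frac{1}{-4926} = - \frac{1}{4926}$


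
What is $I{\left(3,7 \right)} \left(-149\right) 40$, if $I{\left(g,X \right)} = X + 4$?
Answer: $-65560$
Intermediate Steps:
$I{\left(g,X \right)} = 4 + X$
$I{\left(3,7 \right)} \left(-149\right) 40 = \left(4 + 7\right) \left(-149\right) 40 = 11 \left(-149\right) 40 = \left(-1639\right) 40 = -65560$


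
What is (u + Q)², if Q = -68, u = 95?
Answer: 729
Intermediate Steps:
(u + Q)² = (95 - 68)² = 27² = 729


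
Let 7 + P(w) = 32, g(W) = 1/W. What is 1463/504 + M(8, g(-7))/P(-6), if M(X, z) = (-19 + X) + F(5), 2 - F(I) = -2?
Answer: 4721/1800 ≈ 2.6228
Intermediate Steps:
F(I) = 4 (F(I) = 2 - 1*(-2) = 2 + 2 = 4)
P(w) = 25 (P(w) = -7 + 32 = 25)
M(X, z) = -15 + X (M(X, z) = (-19 + X) + 4 = -15 + X)
1463/504 + M(8, g(-7))/P(-6) = 1463/504 + (-15 + 8)/25 = 1463*(1/504) - 7*1/25 = 209/72 - 7/25 = 4721/1800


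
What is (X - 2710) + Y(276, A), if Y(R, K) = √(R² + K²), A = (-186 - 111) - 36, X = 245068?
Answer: 242358 + 3*√20785 ≈ 2.4279e+5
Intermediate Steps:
A = -333 (A = -297 - 36 = -333)
Y(R, K) = √(K² + R²)
(X - 2710) + Y(276, A) = (245068 - 2710) + √((-333)² + 276²) = 242358 + √(110889 + 76176) = 242358 + √187065 = 242358 + 3*√20785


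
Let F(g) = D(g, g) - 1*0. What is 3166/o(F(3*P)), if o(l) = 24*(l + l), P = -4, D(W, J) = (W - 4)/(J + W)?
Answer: 1583/16 ≈ 98.938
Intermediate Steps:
D(W, J) = (-4 + W)/(J + W)
F(g) = (-4 + g)/(2*g) (F(g) = (-4 + g)/(g + g) - 1*0 = (-4 + g)/((2*g)) + 0 = (1/(2*g))*(-4 + g) + 0 = (-4 + g)/(2*g) + 0 = (-4 + g)/(2*g))
o(l) = 48*l (o(l) = 24*(2*l) = 48*l)
3166/o(F(3*P)) = 3166/((48*((-4 + 3*(-4))/(2*((3*(-4))))))) = 3166/((48*((½)*(-4 - 12)/(-12)))) = 3166/((48*((½)*(-1/12)*(-16)))) = 3166/((48*(⅔))) = 3166/32 = 3166*(1/32) = 1583/16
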